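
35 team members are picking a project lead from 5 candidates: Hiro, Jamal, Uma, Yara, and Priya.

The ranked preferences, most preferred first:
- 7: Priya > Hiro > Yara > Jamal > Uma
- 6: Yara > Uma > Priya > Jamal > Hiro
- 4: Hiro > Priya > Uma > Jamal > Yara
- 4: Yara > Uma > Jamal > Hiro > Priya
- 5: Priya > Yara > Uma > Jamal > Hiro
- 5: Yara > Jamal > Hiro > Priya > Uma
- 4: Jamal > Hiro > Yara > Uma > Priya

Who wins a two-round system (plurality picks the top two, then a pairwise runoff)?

Round 1 first-place votes: Hiro 4, Jamal 4, Uma 0, Yara 15, Priya 12. Yara and Priya advance.
Runoff: Yara is ranked above Priya on 19 ballots, Priya above Yara on 16.

Yara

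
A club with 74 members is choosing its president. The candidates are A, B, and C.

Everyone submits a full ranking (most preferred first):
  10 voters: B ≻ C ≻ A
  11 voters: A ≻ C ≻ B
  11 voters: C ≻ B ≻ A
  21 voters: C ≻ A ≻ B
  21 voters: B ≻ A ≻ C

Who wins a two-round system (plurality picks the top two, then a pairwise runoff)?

C

Round 1 first-place votes: A 11, B 31, C 32. C and B advance.
Runoff: C is ranked above B on 43 ballots, B above C on 31.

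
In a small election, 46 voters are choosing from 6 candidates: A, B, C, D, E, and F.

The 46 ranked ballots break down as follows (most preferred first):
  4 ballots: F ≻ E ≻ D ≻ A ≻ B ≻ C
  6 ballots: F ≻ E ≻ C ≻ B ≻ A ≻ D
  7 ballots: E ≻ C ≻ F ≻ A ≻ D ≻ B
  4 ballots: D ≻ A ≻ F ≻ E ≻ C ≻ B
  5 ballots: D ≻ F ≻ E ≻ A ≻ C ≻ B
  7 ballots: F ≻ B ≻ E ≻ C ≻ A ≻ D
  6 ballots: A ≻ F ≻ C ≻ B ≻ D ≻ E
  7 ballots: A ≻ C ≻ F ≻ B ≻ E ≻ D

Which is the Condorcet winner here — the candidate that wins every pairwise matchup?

F vs A: 29–17
F vs B: 46–0
F vs C: 32–14
F vs D: 37–9
F vs E: 39–7
F beats every other candidate.

F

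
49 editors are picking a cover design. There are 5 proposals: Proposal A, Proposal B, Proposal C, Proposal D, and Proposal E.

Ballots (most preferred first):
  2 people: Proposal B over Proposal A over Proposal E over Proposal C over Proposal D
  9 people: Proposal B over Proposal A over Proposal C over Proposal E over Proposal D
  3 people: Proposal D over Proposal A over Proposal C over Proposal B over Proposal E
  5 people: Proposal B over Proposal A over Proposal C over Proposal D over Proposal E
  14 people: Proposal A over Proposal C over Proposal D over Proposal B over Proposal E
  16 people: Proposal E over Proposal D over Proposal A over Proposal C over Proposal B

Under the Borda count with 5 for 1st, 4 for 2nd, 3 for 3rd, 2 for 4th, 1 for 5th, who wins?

Proposal A

Proposal A: 2×4 + 9×4 + 3×4 + 5×4 + 14×5 + 16×3 = 194
Proposal B: 2×5 + 9×5 + 3×2 + 5×5 + 14×2 + 16×1 = 130
Proposal C: 2×2 + 9×3 + 3×3 + 5×3 + 14×4 + 16×2 = 143
Proposal D: 2×1 + 9×1 + 3×5 + 5×2 + 14×3 + 16×4 = 142
Proposal E: 2×3 + 9×2 + 3×1 + 5×1 + 14×1 + 16×5 = 126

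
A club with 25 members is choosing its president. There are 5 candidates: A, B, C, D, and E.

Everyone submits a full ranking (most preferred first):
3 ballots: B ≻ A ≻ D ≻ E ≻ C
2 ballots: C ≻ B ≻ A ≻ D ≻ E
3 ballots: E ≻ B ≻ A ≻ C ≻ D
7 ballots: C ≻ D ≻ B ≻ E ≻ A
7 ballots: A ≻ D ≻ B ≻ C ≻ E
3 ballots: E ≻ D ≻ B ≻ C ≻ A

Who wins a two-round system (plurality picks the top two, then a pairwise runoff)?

Round 1 first-place votes: A 7, B 3, C 9, D 0, E 6. C and A advance.
Runoff: C is ranked above A on 12 ballots, A above C on 13.

A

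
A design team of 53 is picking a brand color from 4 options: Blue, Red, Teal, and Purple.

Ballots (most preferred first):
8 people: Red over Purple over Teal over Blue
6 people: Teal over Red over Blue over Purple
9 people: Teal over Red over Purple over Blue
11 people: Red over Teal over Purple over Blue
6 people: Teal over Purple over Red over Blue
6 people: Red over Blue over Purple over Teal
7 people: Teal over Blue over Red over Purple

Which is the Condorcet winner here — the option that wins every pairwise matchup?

Teal

Teal vs Blue: 47–6
Teal vs Red: 28–25
Teal vs Purple: 39–14
Teal beats every other option.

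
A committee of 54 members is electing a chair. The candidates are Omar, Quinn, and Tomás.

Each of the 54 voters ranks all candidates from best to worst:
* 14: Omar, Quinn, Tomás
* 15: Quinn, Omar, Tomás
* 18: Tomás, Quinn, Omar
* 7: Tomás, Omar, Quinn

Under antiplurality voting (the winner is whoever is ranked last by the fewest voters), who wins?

Quinn

Last-place votes: Omar 18, Quinn 7, Tomás 29.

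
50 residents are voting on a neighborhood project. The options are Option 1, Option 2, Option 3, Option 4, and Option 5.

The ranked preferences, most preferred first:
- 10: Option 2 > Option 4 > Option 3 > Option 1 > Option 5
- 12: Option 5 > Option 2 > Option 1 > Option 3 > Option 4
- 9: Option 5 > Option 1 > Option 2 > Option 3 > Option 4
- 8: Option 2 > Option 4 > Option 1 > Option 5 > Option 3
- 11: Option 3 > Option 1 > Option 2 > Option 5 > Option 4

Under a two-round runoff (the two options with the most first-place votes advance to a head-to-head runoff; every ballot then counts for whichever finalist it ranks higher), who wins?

Round 1 first-place votes: Option 1 0, Option 2 18, Option 3 11, Option 4 0, Option 5 21. Option 5 and Option 2 advance.
Runoff: Option 5 is ranked above Option 2 on 21 ballots, Option 2 above Option 5 on 29.

Option 2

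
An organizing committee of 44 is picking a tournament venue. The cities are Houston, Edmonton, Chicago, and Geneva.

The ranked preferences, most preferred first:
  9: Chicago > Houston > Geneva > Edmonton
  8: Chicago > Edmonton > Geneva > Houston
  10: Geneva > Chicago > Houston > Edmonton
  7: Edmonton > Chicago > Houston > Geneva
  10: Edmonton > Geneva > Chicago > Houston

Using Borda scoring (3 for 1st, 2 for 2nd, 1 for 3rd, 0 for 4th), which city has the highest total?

Chicago

Houston: 9×2 + 8×0 + 10×1 + 7×1 + 10×0 = 35
Edmonton: 9×0 + 8×2 + 10×0 + 7×3 + 10×3 = 67
Chicago: 9×3 + 8×3 + 10×2 + 7×2 + 10×1 = 95
Geneva: 9×1 + 8×1 + 10×3 + 7×0 + 10×2 = 67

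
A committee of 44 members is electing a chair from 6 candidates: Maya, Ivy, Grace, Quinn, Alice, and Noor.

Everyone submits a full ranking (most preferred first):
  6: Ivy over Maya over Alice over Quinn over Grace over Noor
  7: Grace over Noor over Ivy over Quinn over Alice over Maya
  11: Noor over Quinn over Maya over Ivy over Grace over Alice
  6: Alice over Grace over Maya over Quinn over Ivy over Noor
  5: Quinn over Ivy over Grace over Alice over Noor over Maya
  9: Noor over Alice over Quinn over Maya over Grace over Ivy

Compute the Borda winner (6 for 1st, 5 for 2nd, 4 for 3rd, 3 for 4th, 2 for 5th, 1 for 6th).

Quinn

Maya: 6×5 + 7×1 + 11×4 + 6×4 + 5×1 + 9×3 = 137
Ivy: 6×6 + 7×4 + 11×3 + 6×2 + 5×5 + 9×1 = 143
Grace: 6×2 + 7×6 + 11×2 + 6×5 + 5×4 + 9×2 = 144
Quinn: 6×3 + 7×3 + 11×5 + 6×3 + 5×6 + 9×4 = 178
Alice: 6×4 + 7×2 + 11×1 + 6×6 + 5×3 + 9×5 = 145
Noor: 6×1 + 7×5 + 11×6 + 6×1 + 5×2 + 9×6 = 177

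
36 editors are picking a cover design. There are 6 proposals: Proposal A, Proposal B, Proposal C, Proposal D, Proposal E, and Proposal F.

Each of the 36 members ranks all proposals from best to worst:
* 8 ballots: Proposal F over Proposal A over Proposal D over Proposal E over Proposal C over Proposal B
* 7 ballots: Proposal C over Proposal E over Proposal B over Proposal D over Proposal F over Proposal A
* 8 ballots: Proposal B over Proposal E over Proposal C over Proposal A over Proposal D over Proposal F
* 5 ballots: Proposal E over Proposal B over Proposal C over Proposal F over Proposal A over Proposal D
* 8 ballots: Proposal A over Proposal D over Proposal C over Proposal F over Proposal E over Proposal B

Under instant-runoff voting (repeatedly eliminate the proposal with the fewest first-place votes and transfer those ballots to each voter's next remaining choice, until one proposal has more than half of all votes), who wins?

Proposal B

Round 1: Proposal A 8, Proposal B 8, Proposal C 7, Proposal D 0, Proposal E 5, Proposal F 8. Proposal D eliminated.
Round 2: Proposal A 8, Proposal B 8, Proposal C 7, Proposal E 5, Proposal F 8. Proposal E eliminated.
Round 3: Proposal A 8, Proposal B 13, Proposal C 7, Proposal F 8. Proposal C eliminated.
Round 4: Proposal A 8, Proposal B 20, Proposal F 8. Proposal B has a majority (≥19).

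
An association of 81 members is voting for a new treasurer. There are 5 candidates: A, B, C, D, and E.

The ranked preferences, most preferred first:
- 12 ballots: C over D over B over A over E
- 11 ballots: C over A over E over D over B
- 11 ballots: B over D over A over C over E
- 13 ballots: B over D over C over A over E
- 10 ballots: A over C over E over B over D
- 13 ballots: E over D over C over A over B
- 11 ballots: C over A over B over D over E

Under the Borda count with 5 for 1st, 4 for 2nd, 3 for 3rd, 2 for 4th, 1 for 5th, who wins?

C

A: 12×2 + 11×4 + 11×3 + 13×2 + 10×5 + 13×2 + 11×4 = 247
B: 12×3 + 11×1 + 11×5 + 13×5 + 10×2 + 13×1 + 11×3 = 233
C: 12×5 + 11×5 + 11×2 + 13×3 + 10×4 + 13×3 + 11×5 = 310
D: 12×4 + 11×2 + 11×4 + 13×4 + 10×1 + 13×4 + 11×2 = 250
E: 12×1 + 11×3 + 11×1 + 13×1 + 10×3 + 13×5 + 11×1 = 175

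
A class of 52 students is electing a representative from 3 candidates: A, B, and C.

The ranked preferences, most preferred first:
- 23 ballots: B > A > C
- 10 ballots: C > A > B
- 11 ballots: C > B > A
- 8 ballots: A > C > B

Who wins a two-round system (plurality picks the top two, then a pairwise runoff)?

Round 1 first-place votes: A 8, B 23, C 21. B and C advance.
Runoff: B is ranked above C on 23 ballots, C above B on 29.

C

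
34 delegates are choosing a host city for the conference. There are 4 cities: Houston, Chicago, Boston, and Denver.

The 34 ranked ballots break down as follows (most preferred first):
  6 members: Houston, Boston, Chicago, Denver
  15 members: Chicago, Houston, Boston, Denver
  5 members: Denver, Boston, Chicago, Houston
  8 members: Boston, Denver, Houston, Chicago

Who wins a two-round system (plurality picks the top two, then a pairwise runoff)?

Boston

Round 1 first-place votes: Houston 6, Chicago 15, Boston 8, Denver 5. Chicago and Boston advance.
Runoff: Chicago is ranked above Boston on 15 ballots, Boston above Chicago on 19.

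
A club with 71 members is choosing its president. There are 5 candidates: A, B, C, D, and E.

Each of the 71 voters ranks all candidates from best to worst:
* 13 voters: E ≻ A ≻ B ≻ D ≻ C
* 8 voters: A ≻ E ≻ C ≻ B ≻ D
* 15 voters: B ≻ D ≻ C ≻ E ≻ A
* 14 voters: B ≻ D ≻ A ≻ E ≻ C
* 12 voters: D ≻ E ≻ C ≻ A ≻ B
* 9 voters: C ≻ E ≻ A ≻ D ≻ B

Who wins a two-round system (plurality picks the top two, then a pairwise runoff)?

Round 1 first-place votes: A 8, B 29, C 9, D 12, E 13. B and E advance.
Runoff: B is ranked above E on 29 ballots, E above B on 42.

E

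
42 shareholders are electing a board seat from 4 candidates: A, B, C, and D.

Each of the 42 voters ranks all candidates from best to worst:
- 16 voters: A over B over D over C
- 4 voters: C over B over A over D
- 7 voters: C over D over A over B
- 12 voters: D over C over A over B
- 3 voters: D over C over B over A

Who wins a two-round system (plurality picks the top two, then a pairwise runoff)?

D

Round 1 first-place votes: A 16, B 0, C 11, D 15. A and D advance.
Runoff: A is ranked above D on 20 ballots, D above A on 22.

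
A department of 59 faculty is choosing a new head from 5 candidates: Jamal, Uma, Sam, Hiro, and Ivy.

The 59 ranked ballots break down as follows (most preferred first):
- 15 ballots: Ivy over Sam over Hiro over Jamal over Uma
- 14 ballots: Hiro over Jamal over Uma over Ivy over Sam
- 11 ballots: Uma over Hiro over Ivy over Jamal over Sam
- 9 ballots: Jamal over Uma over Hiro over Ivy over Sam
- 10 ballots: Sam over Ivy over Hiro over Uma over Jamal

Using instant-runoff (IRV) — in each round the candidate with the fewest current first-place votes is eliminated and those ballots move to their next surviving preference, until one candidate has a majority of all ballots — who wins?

Uma

Round 1: Jamal 9, Uma 11, Sam 10, Hiro 14, Ivy 15. Jamal eliminated.
Round 2: Uma 20, Sam 10, Hiro 14, Ivy 15. Sam eliminated.
Round 3: Uma 20, Hiro 14, Ivy 25. Hiro eliminated.
Round 4: Uma 34, Ivy 25. Uma has a majority (≥30).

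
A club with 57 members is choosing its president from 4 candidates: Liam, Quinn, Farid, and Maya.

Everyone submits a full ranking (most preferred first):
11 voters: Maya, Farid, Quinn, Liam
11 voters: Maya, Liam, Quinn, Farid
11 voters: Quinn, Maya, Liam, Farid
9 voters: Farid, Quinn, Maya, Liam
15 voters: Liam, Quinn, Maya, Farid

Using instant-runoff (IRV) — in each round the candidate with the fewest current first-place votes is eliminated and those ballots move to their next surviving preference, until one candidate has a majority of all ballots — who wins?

Round 1: Liam 15, Quinn 11, Farid 9, Maya 22. Farid eliminated.
Round 2: Liam 15, Quinn 20, Maya 22. Liam eliminated.
Round 3: Quinn 35, Maya 22. Quinn has a majority (≥29).

Quinn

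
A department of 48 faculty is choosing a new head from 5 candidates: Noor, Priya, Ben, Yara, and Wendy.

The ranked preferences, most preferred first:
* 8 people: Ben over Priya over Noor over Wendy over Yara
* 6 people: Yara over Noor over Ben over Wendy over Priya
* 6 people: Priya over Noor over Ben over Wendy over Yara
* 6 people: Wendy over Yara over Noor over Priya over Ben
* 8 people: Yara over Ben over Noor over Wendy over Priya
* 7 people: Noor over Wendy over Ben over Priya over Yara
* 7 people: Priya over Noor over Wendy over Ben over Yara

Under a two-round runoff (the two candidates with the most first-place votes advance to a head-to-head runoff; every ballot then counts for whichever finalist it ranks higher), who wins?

Priya

Round 1 first-place votes: Noor 7, Priya 13, Ben 8, Yara 14, Wendy 6. Yara and Priya advance.
Runoff: Yara is ranked above Priya on 20 ballots, Priya above Yara on 28.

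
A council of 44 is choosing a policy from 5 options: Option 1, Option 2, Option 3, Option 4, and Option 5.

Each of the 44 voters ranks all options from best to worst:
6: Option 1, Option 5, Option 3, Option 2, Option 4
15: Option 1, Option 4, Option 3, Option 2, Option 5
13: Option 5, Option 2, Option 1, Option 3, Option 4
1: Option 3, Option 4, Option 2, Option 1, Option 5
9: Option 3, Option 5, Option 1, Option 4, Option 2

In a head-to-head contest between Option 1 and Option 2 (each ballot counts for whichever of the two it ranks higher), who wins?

Option 1

Option 1 is ranked above Option 2 on 30 ballots; Option 2 above Option 1 on 14.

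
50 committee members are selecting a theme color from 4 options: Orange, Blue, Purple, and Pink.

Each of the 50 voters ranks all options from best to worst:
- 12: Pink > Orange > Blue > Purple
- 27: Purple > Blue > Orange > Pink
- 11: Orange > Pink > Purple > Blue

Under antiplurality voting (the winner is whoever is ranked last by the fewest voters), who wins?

Last-place votes: Orange 0, Blue 11, Purple 12, Pink 27.

Orange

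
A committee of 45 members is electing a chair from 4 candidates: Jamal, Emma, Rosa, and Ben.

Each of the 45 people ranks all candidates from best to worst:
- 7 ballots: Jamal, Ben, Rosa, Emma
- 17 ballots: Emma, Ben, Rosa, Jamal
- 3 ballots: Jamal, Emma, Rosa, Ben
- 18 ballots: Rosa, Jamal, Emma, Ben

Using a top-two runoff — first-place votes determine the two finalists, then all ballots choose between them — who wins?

Round 1 first-place votes: Jamal 10, Emma 17, Rosa 18, Ben 0. Rosa and Emma advance.
Runoff: Rosa is ranked above Emma on 25 ballots, Emma above Rosa on 20.

Rosa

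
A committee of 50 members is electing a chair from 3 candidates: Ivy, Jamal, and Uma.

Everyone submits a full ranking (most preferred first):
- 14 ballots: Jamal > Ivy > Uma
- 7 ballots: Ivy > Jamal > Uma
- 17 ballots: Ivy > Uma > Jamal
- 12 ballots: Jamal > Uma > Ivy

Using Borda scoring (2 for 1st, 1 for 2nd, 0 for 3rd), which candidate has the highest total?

Ivy

Ivy: 14×1 + 7×2 + 17×2 + 12×0 = 62
Jamal: 14×2 + 7×1 + 17×0 + 12×2 = 59
Uma: 14×0 + 7×0 + 17×1 + 12×1 = 29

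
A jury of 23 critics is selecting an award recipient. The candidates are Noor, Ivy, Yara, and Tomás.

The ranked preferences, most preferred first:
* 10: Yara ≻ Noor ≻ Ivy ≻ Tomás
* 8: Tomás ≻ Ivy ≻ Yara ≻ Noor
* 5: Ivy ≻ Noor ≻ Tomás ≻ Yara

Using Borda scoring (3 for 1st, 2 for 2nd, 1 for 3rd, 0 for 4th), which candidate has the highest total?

Ivy

Noor: 10×2 + 8×0 + 5×2 = 30
Ivy: 10×1 + 8×2 + 5×3 = 41
Yara: 10×3 + 8×1 + 5×0 = 38
Tomás: 10×0 + 8×3 + 5×1 = 29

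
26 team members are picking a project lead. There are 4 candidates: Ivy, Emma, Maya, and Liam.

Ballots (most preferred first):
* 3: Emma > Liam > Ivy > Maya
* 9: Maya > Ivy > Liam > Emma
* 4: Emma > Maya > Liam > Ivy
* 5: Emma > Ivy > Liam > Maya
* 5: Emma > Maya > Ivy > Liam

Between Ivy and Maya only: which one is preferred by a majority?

Maya

Ivy is ranked above Maya on 8 ballots; Maya above Ivy on 18.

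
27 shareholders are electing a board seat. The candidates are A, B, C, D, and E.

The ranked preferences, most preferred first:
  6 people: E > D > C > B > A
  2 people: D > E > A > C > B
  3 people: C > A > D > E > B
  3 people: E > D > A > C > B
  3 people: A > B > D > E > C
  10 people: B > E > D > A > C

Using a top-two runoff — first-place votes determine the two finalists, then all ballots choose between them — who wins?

Round 1 first-place votes: A 3, B 10, C 3, D 2, E 9. B and E advance.
Runoff: B is ranked above E on 13 ballots, E above B on 14.

E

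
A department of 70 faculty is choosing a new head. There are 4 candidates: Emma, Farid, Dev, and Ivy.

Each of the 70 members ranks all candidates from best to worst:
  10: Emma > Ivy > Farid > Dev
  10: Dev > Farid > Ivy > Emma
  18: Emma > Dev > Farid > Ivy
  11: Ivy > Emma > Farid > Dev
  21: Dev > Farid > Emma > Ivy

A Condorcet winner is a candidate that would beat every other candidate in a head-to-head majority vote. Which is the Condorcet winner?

Emma vs Farid: 39–31
Emma vs Dev: 39–31
Emma vs Ivy: 49–21
Emma beats every other candidate.

Emma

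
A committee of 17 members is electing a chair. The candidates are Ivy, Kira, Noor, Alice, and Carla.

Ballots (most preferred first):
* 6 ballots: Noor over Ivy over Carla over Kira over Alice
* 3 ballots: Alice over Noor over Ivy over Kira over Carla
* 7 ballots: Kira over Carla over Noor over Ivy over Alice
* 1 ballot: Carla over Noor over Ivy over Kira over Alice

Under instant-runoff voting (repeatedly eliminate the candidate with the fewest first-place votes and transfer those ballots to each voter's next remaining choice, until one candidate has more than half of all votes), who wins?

Round 1: Ivy 0, Kira 7, Noor 6, Alice 3, Carla 1. Ivy eliminated.
Round 2: Kira 7, Noor 6, Alice 3, Carla 1. Carla eliminated.
Round 3: Kira 7, Noor 7, Alice 3. Alice eliminated.
Round 4: Kira 7, Noor 10. Noor has a majority (≥9).

Noor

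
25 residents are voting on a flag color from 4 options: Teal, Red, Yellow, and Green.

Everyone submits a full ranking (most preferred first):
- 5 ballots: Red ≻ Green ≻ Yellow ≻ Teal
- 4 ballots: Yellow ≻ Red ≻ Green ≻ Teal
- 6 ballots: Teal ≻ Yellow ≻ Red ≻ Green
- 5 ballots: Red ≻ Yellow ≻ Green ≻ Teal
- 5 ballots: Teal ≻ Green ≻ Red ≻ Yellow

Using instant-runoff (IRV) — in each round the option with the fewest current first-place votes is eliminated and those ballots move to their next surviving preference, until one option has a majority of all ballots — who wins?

Round 1: Teal 11, Red 10, Yellow 4, Green 0. Green eliminated.
Round 2: Teal 11, Red 10, Yellow 4. Yellow eliminated.
Round 3: Teal 11, Red 14. Red has a majority (≥13).

Red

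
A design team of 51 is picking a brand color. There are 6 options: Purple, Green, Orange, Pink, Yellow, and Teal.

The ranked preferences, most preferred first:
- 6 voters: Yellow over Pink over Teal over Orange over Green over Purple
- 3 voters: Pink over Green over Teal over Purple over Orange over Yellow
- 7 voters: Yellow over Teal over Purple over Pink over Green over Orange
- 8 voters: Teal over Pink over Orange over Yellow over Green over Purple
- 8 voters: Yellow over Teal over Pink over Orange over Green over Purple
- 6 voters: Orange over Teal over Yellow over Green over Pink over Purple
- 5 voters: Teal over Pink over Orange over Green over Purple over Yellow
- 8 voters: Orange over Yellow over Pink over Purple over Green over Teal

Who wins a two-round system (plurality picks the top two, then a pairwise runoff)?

Round 1 first-place votes: Purple 0, Green 0, Orange 14, Pink 3, Yellow 21, Teal 13. Yellow and Orange advance.
Runoff: Yellow is ranked above Orange on 21 ballots, Orange above Yellow on 30.

Orange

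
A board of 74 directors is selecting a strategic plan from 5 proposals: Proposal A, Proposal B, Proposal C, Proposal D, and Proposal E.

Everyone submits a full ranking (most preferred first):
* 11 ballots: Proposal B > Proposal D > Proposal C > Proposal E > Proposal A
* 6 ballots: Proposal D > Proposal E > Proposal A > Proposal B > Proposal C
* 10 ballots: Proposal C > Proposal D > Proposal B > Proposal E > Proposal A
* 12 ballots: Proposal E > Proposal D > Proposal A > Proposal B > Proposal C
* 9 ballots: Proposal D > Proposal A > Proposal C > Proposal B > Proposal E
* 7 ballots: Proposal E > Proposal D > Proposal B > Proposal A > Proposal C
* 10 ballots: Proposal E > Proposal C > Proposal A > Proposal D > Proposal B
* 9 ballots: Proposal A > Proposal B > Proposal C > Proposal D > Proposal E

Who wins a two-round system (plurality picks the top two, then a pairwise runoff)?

Round 1 first-place votes: Proposal A 9, Proposal B 11, Proposal C 10, Proposal D 15, Proposal E 29. Proposal E and Proposal D advance.
Runoff: Proposal E is ranked above Proposal D on 29 ballots, Proposal D above Proposal E on 45.

Proposal D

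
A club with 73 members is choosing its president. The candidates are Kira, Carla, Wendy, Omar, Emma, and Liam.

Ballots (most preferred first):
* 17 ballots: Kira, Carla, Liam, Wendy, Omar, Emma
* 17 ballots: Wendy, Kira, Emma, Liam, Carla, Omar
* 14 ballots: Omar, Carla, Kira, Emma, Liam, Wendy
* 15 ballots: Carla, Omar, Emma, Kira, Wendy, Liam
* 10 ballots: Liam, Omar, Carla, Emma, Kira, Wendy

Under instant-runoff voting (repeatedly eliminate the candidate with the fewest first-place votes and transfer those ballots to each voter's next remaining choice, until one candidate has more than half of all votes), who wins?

Round 1: Kira 17, Carla 15, Wendy 17, Omar 14, Emma 0, Liam 10. Emma eliminated.
Round 2: Kira 17, Carla 15, Wendy 17, Omar 14, Liam 10. Liam eliminated.
Round 3: Kira 17, Carla 15, Wendy 17, Omar 24. Carla eliminated.
Round 4: Kira 17, Wendy 17, Omar 39. Omar has a majority (≥37).

Omar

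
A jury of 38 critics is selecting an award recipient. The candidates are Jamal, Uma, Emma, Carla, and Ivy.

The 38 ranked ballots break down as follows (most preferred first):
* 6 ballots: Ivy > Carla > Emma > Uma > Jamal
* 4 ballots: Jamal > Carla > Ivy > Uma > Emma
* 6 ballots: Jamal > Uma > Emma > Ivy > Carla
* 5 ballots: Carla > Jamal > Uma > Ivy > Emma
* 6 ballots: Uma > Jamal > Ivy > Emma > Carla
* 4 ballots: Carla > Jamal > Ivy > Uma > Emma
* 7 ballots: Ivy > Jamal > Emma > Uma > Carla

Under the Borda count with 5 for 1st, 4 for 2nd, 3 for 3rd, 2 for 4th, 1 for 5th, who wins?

Jamal: 6×1 + 4×5 + 6×5 + 5×4 + 6×4 + 4×4 + 7×4 = 144
Uma: 6×2 + 4×2 + 6×4 + 5×3 + 6×5 + 4×2 + 7×2 = 111
Emma: 6×3 + 4×1 + 6×3 + 5×1 + 6×2 + 4×1 + 7×3 = 82
Carla: 6×4 + 4×4 + 6×1 + 5×5 + 6×1 + 4×5 + 7×1 = 104
Ivy: 6×5 + 4×3 + 6×2 + 5×2 + 6×3 + 4×3 + 7×5 = 129

Jamal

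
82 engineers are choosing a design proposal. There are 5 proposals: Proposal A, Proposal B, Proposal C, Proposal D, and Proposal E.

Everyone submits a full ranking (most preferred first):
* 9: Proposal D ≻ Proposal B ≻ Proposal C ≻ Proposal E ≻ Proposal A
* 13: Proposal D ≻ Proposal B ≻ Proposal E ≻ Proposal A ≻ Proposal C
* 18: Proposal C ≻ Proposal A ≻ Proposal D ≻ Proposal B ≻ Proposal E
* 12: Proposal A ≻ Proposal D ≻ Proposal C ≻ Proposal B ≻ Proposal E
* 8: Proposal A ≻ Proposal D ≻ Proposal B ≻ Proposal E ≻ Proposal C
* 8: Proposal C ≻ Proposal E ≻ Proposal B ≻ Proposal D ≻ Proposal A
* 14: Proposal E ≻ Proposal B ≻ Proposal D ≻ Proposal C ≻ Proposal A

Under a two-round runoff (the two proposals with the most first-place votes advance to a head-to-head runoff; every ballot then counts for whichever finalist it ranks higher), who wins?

Round 1 first-place votes: Proposal A 20, Proposal B 0, Proposal C 26, Proposal D 22, Proposal E 14. Proposal C and Proposal D advance.
Runoff: Proposal C is ranked above Proposal D on 26 ballots, Proposal D above Proposal C on 56.

Proposal D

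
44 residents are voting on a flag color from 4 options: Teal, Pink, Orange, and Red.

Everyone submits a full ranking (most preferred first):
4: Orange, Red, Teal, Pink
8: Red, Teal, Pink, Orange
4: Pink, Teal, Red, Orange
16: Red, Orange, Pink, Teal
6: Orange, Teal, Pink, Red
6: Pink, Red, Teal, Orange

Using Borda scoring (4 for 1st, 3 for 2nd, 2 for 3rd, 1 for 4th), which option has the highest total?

Teal: 4×2 + 8×3 + 4×3 + 16×1 + 6×3 + 6×2 = 90
Pink: 4×1 + 8×2 + 4×4 + 16×2 + 6×2 + 6×4 = 104
Orange: 4×4 + 8×1 + 4×1 + 16×3 + 6×4 + 6×1 = 106
Red: 4×3 + 8×4 + 4×2 + 16×4 + 6×1 + 6×3 = 140

Red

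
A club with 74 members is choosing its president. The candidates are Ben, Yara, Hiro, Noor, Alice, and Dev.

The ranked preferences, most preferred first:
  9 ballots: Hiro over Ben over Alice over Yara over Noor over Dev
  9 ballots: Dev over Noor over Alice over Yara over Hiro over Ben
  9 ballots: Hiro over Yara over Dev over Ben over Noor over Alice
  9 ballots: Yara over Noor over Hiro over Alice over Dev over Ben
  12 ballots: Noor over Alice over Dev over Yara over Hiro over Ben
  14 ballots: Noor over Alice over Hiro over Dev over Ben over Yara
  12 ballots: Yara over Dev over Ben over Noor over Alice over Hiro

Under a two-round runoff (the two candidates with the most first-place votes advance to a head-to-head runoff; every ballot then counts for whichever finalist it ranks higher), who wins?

Yara

Round 1 first-place votes: Ben 0, Yara 21, Hiro 18, Noor 26, Alice 0, Dev 9. Noor and Yara advance.
Runoff: Noor is ranked above Yara on 35 ballots, Yara above Noor on 39.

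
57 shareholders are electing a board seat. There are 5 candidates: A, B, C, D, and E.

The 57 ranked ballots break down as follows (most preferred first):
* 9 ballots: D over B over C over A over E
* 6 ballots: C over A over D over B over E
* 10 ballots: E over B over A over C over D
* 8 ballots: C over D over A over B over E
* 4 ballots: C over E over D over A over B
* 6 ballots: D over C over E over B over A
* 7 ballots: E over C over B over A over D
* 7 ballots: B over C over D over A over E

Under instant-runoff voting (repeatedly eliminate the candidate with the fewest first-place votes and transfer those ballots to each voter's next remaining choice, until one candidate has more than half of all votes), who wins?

C

Round 1: A 0, B 7, C 18, D 15, E 17. A eliminated.
Round 2: B 7, C 18, D 15, E 17. B eliminated.
Round 3: C 25, D 15, E 17. D eliminated.
Round 4: C 40, E 17. C has a majority (≥29).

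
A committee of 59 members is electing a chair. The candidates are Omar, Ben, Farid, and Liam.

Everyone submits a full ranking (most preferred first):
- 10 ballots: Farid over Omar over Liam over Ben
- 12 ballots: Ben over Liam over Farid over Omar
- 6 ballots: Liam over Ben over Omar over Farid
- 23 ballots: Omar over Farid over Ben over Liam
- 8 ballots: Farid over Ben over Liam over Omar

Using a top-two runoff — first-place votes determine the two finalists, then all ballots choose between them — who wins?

Round 1 first-place votes: Omar 23, Ben 12, Farid 18, Liam 6. Omar and Farid advance.
Runoff: Omar is ranked above Farid on 29 ballots, Farid above Omar on 30.

Farid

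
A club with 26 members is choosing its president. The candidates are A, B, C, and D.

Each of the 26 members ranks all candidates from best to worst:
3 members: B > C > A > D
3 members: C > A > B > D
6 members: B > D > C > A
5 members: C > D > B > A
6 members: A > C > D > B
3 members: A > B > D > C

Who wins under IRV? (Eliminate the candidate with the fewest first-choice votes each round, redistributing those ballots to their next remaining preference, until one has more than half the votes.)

B

Round 1: A 9, B 9, C 8, D 0. D eliminated.
Round 2: A 9, B 9, C 8. C eliminated.
Round 3: A 12, B 14. B has a majority (≥14).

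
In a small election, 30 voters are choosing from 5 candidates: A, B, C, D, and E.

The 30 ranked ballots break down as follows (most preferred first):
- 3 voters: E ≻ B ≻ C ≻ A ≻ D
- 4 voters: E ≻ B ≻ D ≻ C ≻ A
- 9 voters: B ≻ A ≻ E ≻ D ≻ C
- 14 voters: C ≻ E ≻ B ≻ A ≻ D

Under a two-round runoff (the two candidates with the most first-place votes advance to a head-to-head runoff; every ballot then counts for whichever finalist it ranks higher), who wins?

Round 1 first-place votes: A 0, B 9, C 14, D 0, E 7. C and B advance.
Runoff: C is ranked above B on 14 ballots, B above C on 16.

B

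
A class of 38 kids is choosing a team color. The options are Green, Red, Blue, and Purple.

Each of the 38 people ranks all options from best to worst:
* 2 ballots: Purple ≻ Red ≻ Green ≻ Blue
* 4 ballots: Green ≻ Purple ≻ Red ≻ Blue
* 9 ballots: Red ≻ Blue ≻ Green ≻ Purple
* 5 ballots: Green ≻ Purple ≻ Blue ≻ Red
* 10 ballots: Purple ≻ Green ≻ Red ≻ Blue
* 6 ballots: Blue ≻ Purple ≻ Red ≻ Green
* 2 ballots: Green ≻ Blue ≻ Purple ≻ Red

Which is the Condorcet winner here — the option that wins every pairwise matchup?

Green

Green vs Red: 21–17
Green vs Blue: 23–15
Green vs Purple: 20–18
Green beats every other option.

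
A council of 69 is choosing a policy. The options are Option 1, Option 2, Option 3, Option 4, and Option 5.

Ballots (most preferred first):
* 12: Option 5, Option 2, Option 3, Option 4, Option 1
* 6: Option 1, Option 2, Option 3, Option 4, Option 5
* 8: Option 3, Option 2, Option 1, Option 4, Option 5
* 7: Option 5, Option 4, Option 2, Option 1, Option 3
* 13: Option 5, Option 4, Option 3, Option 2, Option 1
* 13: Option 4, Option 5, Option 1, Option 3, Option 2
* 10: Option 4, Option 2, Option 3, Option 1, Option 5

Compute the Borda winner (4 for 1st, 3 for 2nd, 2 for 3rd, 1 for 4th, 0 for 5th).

Option 1: 12×0 + 6×4 + 8×2 + 7×1 + 13×0 + 13×2 + 10×1 = 83
Option 2: 12×3 + 6×3 + 8×3 + 7×2 + 13×1 + 13×0 + 10×3 = 135
Option 3: 12×2 + 6×2 + 8×4 + 7×0 + 13×2 + 13×1 + 10×2 = 127
Option 4: 12×1 + 6×1 + 8×1 + 7×3 + 13×3 + 13×4 + 10×4 = 178
Option 5: 12×4 + 6×0 + 8×0 + 7×4 + 13×4 + 13×3 + 10×0 = 167

Option 4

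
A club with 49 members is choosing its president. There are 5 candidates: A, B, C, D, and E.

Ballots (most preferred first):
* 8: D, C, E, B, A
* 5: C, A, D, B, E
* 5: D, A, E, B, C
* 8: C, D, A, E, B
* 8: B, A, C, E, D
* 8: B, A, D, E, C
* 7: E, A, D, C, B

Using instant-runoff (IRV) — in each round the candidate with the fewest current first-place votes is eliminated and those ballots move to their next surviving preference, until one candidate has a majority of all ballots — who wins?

D

Round 1: A 0, B 16, C 13, D 13, E 7. A eliminated.
Round 2: B 16, C 13, D 13, E 7. E eliminated.
Round 3: B 16, C 13, D 20. C eliminated.
Round 4: B 16, D 33. D has a majority (≥25).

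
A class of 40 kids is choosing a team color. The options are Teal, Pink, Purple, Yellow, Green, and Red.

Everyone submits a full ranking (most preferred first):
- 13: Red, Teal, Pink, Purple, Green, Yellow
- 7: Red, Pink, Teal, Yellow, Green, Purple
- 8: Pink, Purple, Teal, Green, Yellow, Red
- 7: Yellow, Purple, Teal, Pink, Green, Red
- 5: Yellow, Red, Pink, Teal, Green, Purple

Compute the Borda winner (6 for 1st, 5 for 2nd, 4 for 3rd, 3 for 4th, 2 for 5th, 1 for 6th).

Pink

Teal: 13×5 + 7×4 + 8×4 + 7×4 + 5×3 = 168
Pink: 13×4 + 7×5 + 8×6 + 7×3 + 5×4 = 176
Purple: 13×3 + 7×1 + 8×5 + 7×5 + 5×1 = 126
Yellow: 13×1 + 7×3 + 8×2 + 7×6 + 5×6 = 122
Green: 13×2 + 7×2 + 8×3 + 7×2 + 5×2 = 88
Red: 13×6 + 7×6 + 8×1 + 7×1 + 5×5 = 160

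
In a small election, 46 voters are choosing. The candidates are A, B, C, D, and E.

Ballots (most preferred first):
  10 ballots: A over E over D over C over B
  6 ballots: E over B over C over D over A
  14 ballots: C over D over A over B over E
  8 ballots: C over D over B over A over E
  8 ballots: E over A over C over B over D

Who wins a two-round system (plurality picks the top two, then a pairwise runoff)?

Round 1 first-place votes: A 10, B 0, C 22, D 0, E 14. C and E advance.
Runoff: C is ranked above E on 22 ballots, E above C on 24.

E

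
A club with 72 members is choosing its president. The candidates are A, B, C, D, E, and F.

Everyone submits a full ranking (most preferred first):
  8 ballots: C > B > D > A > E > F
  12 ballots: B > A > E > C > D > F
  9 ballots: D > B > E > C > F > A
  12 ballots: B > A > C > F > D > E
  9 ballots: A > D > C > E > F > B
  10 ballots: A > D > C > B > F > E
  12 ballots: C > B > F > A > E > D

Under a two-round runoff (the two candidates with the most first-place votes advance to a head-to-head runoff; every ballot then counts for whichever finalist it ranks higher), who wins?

C

Round 1 first-place votes: A 19, B 24, C 20, D 9, E 0, F 0. B and C advance.
Runoff: B is ranked above C on 33 ballots, C above B on 39.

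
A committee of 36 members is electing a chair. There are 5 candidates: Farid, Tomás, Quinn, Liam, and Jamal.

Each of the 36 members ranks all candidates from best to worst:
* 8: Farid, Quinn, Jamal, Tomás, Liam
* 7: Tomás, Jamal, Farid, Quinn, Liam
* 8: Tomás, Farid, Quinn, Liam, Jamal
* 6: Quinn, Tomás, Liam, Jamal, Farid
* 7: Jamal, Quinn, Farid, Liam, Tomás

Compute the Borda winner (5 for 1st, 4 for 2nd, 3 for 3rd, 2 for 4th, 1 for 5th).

Quinn

Farid: 8×5 + 7×3 + 8×4 + 6×1 + 7×3 = 120
Tomás: 8×2 + 7×5 + 8×5 + 6×4 + 7×1 = 122
Quinn: 8×4 + 7×2 + 8×3 + 6×5 + 7×4 = 128
Liam: 8×1 + 7×1 + 8×2 + 6×3 + 7×2 = 63
Jamal: 8×3 + 7×4 + 8×1 + 6×2 + 7×5 = 107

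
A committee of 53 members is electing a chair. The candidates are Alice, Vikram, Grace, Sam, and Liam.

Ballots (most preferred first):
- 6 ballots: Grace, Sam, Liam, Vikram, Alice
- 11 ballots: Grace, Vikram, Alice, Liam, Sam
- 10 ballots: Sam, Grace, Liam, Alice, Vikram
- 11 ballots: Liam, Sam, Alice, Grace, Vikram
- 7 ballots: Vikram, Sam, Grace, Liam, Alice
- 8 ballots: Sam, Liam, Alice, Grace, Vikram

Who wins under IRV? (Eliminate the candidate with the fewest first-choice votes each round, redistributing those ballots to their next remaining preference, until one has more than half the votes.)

Sam

Round 1: Alice 0, Vikram 7, Grace 17, Sam 18, Liam 11. Alice eliminated.
Round 2: Vikram 7, Grace 17, Sam 18, Liam 11. Vikram eliminated.
Round 3: Grace 17, Sam 25, Liam 11. Liam eliminated.
Round 4: Grace 17, Sam 36. Sam has a majority (≥27).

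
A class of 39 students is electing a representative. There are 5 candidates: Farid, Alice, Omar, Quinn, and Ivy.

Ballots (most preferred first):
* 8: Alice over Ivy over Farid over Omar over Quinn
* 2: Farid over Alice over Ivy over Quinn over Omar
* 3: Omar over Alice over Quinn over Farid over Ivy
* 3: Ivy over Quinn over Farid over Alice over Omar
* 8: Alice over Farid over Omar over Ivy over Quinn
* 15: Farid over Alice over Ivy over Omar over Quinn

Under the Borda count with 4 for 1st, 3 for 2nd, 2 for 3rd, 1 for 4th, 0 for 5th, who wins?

Farid: 8×2 + 2×4 + 3×1 + 3×2 + 8×3 + 15×4 = 117
Alice: 8×4 + 2×3 + 3×3 + 3×1 + 8×4 + 15×3 = 127
Omar: 8×1 + 2×0 + 3×4 + 3×0 + 8×2 + 15×1 = 51
Quinn: 8×0 + 2×1 + 3×2 + 3×3 + 8×0 + 15×0 = 17
Ivy: 8×3 + 2×2 + 3×0 + 3×4 + 8×1 + 15×2 = 78

Alice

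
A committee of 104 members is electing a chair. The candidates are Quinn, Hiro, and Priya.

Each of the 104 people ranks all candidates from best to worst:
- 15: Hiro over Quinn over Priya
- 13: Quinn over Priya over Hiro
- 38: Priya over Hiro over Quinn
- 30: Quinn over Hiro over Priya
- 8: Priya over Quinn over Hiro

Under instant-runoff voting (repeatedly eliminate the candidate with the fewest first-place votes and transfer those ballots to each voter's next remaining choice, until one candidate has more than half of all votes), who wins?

Quinn

Round 1: Quinn 43, Hiro 15, Priya 46. Hiro eliminated.
Round 2: Quinn 58, Priya 46. Quinn has a majority (≥53).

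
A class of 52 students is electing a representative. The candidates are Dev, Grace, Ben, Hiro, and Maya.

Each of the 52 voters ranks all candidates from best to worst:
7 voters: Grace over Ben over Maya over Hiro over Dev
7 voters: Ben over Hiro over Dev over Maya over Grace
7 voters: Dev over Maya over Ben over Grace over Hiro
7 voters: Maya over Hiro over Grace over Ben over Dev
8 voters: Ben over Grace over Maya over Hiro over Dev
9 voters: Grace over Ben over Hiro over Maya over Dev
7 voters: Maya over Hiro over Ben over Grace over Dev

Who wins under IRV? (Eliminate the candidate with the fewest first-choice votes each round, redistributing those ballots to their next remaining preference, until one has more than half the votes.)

Round 1: Dev 7, Grace 16, Ben 15, Hiro 0, Maya 14. Hiro eliminated.
Round 2: Dev 7, Grace 16, Ben 15, Maya 14. Dev eliminated.
Round 3: Grace 16, Ben 15, Maya 21. Ben eliminated.
Round 4: Grace 24, Maya 28. Maya has a majority (≥27).

Maya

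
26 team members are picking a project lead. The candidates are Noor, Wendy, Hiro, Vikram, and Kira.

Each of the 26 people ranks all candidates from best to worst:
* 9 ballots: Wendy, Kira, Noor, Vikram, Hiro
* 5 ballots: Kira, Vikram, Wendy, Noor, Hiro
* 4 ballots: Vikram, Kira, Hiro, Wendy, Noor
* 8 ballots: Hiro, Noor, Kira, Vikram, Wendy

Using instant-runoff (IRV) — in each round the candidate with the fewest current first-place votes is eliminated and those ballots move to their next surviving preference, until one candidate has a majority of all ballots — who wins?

Kira

Round 1: Noor 0, Wendy 9, Hiro 8, Vikram 4, Kira 5. Noor eliminated.
Round 2: Wendy 9, Hiro 8, Vikram 4, Kira 5. Vikram eliminated.
Round 3: Wendy 9, Hiro 8, Kira 9. Hiro eliminated.
Round 4: Wendy 9, Kira 17. Kira has a majority (≥14).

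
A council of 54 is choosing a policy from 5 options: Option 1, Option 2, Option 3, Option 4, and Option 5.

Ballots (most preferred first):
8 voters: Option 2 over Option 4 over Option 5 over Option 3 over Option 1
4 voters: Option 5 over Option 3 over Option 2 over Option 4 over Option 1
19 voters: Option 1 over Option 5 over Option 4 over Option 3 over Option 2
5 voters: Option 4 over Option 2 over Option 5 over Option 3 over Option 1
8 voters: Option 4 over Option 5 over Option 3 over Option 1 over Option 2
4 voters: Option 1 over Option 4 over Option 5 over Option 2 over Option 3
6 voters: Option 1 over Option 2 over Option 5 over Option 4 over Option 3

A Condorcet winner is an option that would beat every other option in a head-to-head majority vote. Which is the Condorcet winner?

Option 1 vs Option 2: 37–17
Option 1 vs Option 3: 29–25
Option 1 vs Option 4: 29–25
Option 1 vs Option 5: 29–25
Option 1 beats every other option.

Option 1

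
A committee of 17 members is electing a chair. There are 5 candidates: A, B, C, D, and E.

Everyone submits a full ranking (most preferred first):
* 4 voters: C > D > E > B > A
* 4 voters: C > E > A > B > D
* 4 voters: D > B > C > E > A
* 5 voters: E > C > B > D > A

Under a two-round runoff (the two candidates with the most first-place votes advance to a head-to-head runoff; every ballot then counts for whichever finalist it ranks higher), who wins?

Round 1 first-place votes: A 0, B 0, C 8, D 4, E 5. C and E advance.
Runoff: C is ranked above E on 12 ballots, E above C on 5.

C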